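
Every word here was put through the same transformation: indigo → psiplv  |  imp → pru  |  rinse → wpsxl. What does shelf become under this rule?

The shift depends on letter class: consonant n→s is +5, but vowel i→p is +7. Vowels shift forward by 7 and consonants shift forward by 5.
Applying it to shelf: s(cons)+5=x, h(cons)+5=m, e(vowel)+7=l, l(cons)+5=q, f(cons)+5=k.

xmlqk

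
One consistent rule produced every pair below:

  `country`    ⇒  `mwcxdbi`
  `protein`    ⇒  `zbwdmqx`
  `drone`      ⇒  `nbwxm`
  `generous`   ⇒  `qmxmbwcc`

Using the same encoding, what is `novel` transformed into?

The shift depends on letter class: consonant c→m is +10, but vowel o→w is +8. The rule splits by letter class: vowels +8, consonants +10.
For novel: n(cons)+10=x, o(vowel)+8=w, v(cons)+10=f, e(vowel)+8=m, l(cons)+10=v.

xwfmv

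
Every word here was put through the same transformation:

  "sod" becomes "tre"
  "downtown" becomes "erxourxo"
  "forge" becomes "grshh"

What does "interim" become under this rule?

louhsln

The shift depends on letter class: consonant s→t is +1, but vowel o→r is +3. The rule splits by letter class: vowels +3, consonants +1.
Applying it to interim: i(vowel)+3=l, n(cons)+1=o, t(cons)+1=u, e(vowel)+3=h, r(cons)+1=s, i(vowel)+3=l, m(cons)+1=n.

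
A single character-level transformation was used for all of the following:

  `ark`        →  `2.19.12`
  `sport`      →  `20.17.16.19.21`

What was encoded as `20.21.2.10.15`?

stain

Letters become their 1-based position plus 1 (so a→2, b→3, …).
Reversing it on 20.21.2.10.15: 20→(20−1)÷1=19=s, 21→(21−1)÷1=20=t, 2→(2−1)÷1=1=a, 10→(10−1)÷1=9=i, 15→(15−1)÷1=14=n.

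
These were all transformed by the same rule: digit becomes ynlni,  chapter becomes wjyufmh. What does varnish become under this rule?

mxnswfa

The word is reversed, then every letter is shifted forward by 5.
For varnish: reverse → hsinrav; then shift: h+5=m, s+5=x, i+5=n, n+5=s, r+5=w, a+5=f, v+5=a.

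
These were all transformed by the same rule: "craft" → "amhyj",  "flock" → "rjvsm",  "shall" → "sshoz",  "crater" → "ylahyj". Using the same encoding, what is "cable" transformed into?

lsihj

The output letters match the input read backwards, each shifted +7: craft reversed is tfarc. Two steps: reverse the string, then apply a Caesar shift of +7.
For cable: reverse → elbac; then shift: e+7=l, l+7=s, b+7=i, a+7=h, c+7=j.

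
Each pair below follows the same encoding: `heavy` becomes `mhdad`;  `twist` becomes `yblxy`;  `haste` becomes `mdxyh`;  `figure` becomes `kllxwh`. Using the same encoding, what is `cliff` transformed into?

The shift depends on letter class: consonant h→m is +5, but vowel e→h is +3. The rule splits by letter class: vowels +3, consonants +5.
For cliff: c(cons)+5=h, l(cons)+5=q, i(vowel)+3=l, f(cons)+5=k, f(cons)+5=k.

hqlkk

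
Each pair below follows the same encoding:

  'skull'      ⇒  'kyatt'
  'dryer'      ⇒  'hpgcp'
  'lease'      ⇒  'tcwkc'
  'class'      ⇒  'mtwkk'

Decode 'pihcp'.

rider

s(18)→k(10) and k(10)→y(24) fit y≡21x+22 (mod 26); the inverse of 21 mod 26 is 5. This is an affine cipher: with a=0,…,z=25, each position x becomes (21x+22) mod 26.
Decoding pihcp: p(15)→5·(15−22)≡17=r; i(8)→5·(8−22)≡8=i; h(7)→5·(7−22)≡3=d; c(2)→5·(2−22)≡4=e; p(15)→5·(15−22)≡17=r (all mod 26).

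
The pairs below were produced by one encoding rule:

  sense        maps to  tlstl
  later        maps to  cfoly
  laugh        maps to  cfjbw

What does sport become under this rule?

tinyo

s(18)→t(19) and e(4)→l(11) fit y≡21x+5 (mod 26); the inverse of 21 mod 26 is 5. Treating letters as 0–25, the rule is x ↦ 21x + 5 (mod 26).
On sport: s(18)→21·18+5≡19=t; p(15)→21·15+5≡8=i; o(14)→21·14+5≡13=n; r(17)→21·17+5≡24=y; t(19)→21·19+5≡14=o (all mod 26).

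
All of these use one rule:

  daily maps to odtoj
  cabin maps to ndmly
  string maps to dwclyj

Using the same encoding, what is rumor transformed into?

Shifts by position in daily: pos 0: d→o (+11), pos 1: a→d (+3), pos 2: i→t (+11), pos 3: l→o (+3) — repeating every 2. The shifts repeat in a cycle of length 2: positions 0,1,… shift by +11, +3, then the pattern repeats.
For rumor: r+11=c, u+3=x, m+11=x, o+3=r, r+11=c.

cxxrc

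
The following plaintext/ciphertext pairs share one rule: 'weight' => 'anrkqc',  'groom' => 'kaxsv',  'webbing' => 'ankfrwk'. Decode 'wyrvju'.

A repeating key of period 3 is used — shifts +4, +9, +9 over and over.
Undoing it on wyrvju: w−4=s, y−9=p, r−9=i, v−4=r, j−9=a, u−9=l.

spiral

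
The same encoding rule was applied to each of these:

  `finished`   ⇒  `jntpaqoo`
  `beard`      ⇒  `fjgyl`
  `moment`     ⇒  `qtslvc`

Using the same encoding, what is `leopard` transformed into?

In finished: f→j is +4, i→n is +5, n→t is +6, i→p is +7 — the shift increases by 1 each position. Each letter shifts forward by (position + 4), i.e. 4, 5, 6, … — the shift grows by one for each successive letter.
On leopard: l+4=p, e+5=j, o+6=u, p+7=w, a+8=i, r+9=a, d+10=n.

pjuwian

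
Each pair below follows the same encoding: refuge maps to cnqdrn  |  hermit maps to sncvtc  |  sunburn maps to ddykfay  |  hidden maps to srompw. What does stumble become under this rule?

dcfvmup

Shifts by position in refuge: pos 0: r→c (+11), pos 1: e→n (+9), pos 2: f→q (+11), pos 3: u→d (+9) — repeating every 2. The shifts repeat in a cycle of length 2: positions 0,1,… shift by +11, +9, then the pattern repeats.
On stumble: s+11=d, t+9=c, u+11=f, m+9=v, b+11=m, l+9=u, e+11=p.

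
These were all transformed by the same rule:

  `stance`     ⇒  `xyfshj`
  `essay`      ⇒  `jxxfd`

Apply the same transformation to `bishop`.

gnxmtu

Compare letters: s→x is +5, t→y is +5, a→f is +5 — a constant shift. Every letter moves 5 places later in the alphabet, wrapping around z→a.
On bishop: b+5=g, i+5=n, s+5=x, h+5=m, o+5=t, p+5=u.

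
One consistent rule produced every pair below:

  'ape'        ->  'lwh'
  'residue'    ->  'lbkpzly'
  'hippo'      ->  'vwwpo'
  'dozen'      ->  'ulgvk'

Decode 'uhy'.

The word is reversed, then every letter is shifted forward by 7.
Reversing it on uhy: shift back: u−7=n, h−7=a, y−7=r → nar; then reverse → ran.

ran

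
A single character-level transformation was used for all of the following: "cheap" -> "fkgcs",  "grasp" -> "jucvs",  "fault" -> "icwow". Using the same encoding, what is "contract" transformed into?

The shift depends on letter class: consonant c→f is +3, but vowel e→g is +2. Two shifts are in play — +2 for a/e/i/o/u, +3 for every other letter.
On contract: c(cons)+3=f, o(vowel)+2=q, n(cons)+3=q, t(cons)+3=w, r(cons)+3=u, a(vowel)+2=c, c(cons)+3=f, t(cons)+3=w.

fqqwucfw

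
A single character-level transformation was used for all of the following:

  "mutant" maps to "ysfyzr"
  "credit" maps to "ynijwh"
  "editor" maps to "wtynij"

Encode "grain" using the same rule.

The output letters match the input read backwards, each shifted +5: mutant reversed is tnatum. The word is reversed, then every letter is shifted forward by 5.
For grain: reverse → niarg; then shift: n+5=s, i+5=n, a+5=f, r+5=w, g+5=l.

snfwl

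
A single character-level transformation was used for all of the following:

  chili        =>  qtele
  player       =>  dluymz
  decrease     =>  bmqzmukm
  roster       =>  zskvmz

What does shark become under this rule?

ktuza

c(2)→q(16) and h(7)→t(19) fit y≡11x+20 (mod 26); the inverse of 11 mod 26 is 19. This is an affine cipher: with a=0,…,z=25, each position x becomes (11x+20) mod 26.
For shark: s(18)→11·18+20≡10=k; h(7)→11·7+20≡19=t; a(0)→11·0+20≡20=u; r(17)→11·17+20≡25=z; k(10)→11·10+20≡0=a (all mod 26).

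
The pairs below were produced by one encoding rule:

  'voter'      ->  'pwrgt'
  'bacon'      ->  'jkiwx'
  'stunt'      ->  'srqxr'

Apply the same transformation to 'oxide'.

wnchg

v(21)→p(15) and o(14)→w(22) fit y≡25x+10 (mod 26); the inverse of 25 mod 26 is 25. Each letter's alphabet position (a=0..z=25) is mapped through 25·x+10 mod 26 — an affine cipher.
Applying it to oxide: o(14)→25·14+10≡22=w; x(23)→25·23+10≡13=n; i(8)→25·8+10≡2=c; d(3)→25·3+10≡7=h; e(4)→25·4+10≡6=g (all mod 26).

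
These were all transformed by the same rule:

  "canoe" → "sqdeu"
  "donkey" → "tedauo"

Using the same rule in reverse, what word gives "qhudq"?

Compare letters: c→s is +16, a→q is +16, n→d is +16 — a constant shift. Every letter moves 16 places later in the alphabet, wrapping around z→a.
Undoing it on qhudq: q−16=a, h−16=r, u−16=e, d−16=n, q−16=a.

arena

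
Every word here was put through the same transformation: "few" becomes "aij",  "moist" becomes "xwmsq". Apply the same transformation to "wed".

The output letters match the input read backwards, each shifted +4: few reversed is wef. The word is reversed, then every letter is shifted forward by 4.
On wed: reverse → dew; then shift: d+4=h, e+4=i, w+4=a.

hia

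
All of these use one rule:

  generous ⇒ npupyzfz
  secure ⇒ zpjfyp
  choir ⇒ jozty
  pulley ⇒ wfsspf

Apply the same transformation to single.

The shift depends on letter class: consonant g→n is +7, but vowel e→p is +11. The rule splits by letter class: vowels +11, consonants +7.
For single: s(cons)+7=z, i(vowel)+11=t, n(cons)+7=u, g(cons)+7=n, l(cons)+7=s, e(vowel)+11=p.

ztunsp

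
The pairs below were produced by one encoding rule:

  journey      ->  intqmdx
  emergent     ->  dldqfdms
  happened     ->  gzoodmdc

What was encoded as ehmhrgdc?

finished

Every letter moves 25 places later in the alphabet, wrapping around z→a.
Undoing it on ehmhrgdc: e−25=f, h−25=i, m−25=n, h−25=i, r−25=s, g−25=h, d−25=e, c−25=d.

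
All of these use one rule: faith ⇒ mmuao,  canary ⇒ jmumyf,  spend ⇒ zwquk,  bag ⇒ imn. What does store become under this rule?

The shift depends on letter class: consonant f→m is +7, but vowel a→m is +12. The rule splits by letter class: vowels +12, consonants +7.
On store: s(cons)+7=z, t(cons)+7=a, o(vowel)+12=a, r(cons)+7=y, e(vowel)+12=q.

zaayq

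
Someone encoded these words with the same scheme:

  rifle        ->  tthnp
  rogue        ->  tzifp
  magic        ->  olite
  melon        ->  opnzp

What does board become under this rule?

The rule splits by letter class: vowels +11, consonants +2.
Applying it to board: b(cons)+2=d, o(vowel)+11=z, a(vowel)+11=l, r(cons)+2=t, d(cons)+2=f.

dzltf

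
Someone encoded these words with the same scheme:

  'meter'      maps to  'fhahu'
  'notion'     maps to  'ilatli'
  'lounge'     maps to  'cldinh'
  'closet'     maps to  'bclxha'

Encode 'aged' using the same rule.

m(12)→f(5) and e(4)→h(7) fit y≡3x+21 (mod 26); the inverse of 3 mod 26 is 9. Treating letters as 0–25, the rule is x ↦ 3x + 21 (mod 26).
For aged: a(0)→3·0+21≡21=v; g(6)→3·6+21≡13=n; e(4)→3·4+21≡7=h; d(3)→3·3+21≡4=e (all mod 26).

vnhe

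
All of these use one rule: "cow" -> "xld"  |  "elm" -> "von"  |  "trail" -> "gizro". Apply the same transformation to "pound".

Each letter is replaced by its mirror in the alphabet: a↔z, b↔y, c↔x, and so on (the Atbash cipher).
On pound: p↔k, o↔l, u↔f, n↔m, d↔w.

klfmw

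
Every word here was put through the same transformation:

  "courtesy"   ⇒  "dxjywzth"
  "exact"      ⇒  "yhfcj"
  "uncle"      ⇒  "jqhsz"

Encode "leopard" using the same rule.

iwfutjq

The output letters match the input read backwards, each shifted +5: courtesy reversed is ysetruoc. Read the word backwards and shift each letter +5.
For leopard: reverse → drapoel; then shift: d+5=i, r+5=w, a+5=f, p+5=u, o+5=t, e+5=j, l+5=q.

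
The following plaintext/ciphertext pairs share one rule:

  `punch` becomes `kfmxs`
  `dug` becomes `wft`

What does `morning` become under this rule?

nlimrmt

Each pair mirrors across the alphabet (p↔k, u↔f, n↔m): positions sum to 25. This is the alphabet-reversal cipher (Atbash): a becomes z, b becomes y, etc.
Applying it to morning: m↔n, o↔l, r↔i, n↔m, i↔r, n↔m, g↔t.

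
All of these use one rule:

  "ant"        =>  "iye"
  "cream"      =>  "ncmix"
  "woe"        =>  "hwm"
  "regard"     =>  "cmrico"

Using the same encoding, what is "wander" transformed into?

hiyomc

The rule splits by letter class: vowels +8, consonants +11.
Applying it to wander: w(cons)+11=h, a(vowel)+8=i, n(cons)+11=y, d(cons)+11=o, e(vowel)+8=m, r(cons)+11=c.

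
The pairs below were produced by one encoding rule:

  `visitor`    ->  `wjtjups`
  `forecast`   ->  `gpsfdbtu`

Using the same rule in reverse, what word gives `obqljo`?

Every letter moves 1 place later in the alphabet, wrapping around z→a.
Reversing it on obqljo: o−1=n, b−1=a, q−1=p, l−1=k, j−1=i, o−1=n.

napkin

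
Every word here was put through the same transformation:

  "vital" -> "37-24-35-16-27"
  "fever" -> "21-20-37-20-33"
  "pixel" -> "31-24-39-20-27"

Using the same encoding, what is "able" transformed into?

16-17-27-20

v is letter #22 and maps to 37: an offset of 15. Each letter is replaced by its alphabet position (a=1..z=26) + 15.
Applying it to able: a=1→16, b=2→17, l=12→27, e=5→20.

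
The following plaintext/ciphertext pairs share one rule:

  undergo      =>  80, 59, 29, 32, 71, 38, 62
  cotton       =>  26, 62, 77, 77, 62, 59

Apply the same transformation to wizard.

86, 44, 95, 20, 71, 29

With a=1..z=26, the number is 3·pos + 17.
For wizard: w=23→86, i=9→44, z=26→95, a=1→20, r=18→71, d=4→29.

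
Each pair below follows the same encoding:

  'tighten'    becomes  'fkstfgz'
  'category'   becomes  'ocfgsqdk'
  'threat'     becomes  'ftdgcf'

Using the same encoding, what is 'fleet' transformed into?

rxggf

The shift depends on letter class: consonant t→f is +12, but vowel i→k is +2. The rule splits by letter class: vowels +2, consonants +12.
On fleet: f(cons)+12=r, l(cons)+12=x, e(vowel)+2=g, e(vowel)+2=g, t(cons)+12=f.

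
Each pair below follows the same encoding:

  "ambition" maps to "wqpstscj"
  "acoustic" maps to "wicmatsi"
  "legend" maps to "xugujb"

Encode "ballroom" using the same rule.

pwxxhccq

a(0)→w(22) and m(12)→q(16) fit y≡19x+22 (mod 26); the inverse of 19 mod 26 is 11. Treating letters as 0–25, the rule is x ↦ 19x + 22 (mod 26).
On ballroom: b(1)→19·1+22≡15=p; a(0)→19·0+22≡22=w; l(11)→19·11+22≡23=x; l(11)→19·11+22≡23=x; r(17)→19·17+22≡7=h; o(14)→19·14+22≡2=c; o(14)→19·14+22≡2=c; m(12)→19·12+22≡16=q (all mod 26).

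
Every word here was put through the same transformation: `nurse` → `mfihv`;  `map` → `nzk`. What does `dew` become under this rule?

wvd

Each pair mirrors across the alphabet (n↔m, u↔f, r↔i): positions sum to 25. Letters are reflected about the middle of the alphabet (position → 25−position): Atbash.
Applying it to dew: d↔w, e↔v, w↔d.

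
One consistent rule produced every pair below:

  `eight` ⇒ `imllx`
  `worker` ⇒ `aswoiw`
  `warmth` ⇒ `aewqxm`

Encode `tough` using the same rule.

Shifts by position in eight: pos 0: e→i (+4), pos 1: i→m (+4), pos 2: g→l (+5), pos 3: h→l (+4), pos 4: t→x (+4) — repeating every 3. A repeating key of period 3 is used — shifts +4, +4, +5 over and over.
For tough: t+4=x, o+4=s, u+5=z, g+4=k, h+4=l.

xszkl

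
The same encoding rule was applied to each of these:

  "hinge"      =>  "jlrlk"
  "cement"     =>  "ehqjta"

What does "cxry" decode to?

In hinge: h→j is +2, i→l is +3, n→r is +4, g→l is +5 — the shift increases by 1 each position. Each letter shifts forward by (position + 2), i.e. 2, 3, 4, … — the shift grows by one for each successive letter.
Decoding cxry: c−2=a, x−3=u, r−4=n, y−5=t.

aunt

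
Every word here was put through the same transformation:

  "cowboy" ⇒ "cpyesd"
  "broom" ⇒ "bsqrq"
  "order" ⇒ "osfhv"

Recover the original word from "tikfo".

In cowboy: c→c is +0, o→p is +1, w→y is +2, b→e is +3 — the shift increases by 1 each position. Each letter shifts forward by its position index (0, 1, 2, …) — the shift grows by one for each successive letter.
Reversing it on tikfo: t−0=t, i−1=h, k−2=i, f−3=c, o−4=k.

thick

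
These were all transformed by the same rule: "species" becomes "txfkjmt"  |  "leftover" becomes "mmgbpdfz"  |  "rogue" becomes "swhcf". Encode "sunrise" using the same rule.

Shifts by position in species: pos 0: s→t (+1), pos 1: p→x (+8), pos 2: e→f (+1), pos 3: c→k (+8) — repeating every 2. A repeating key of period 2 is used — shifts +1, +8 over and over.
On sunrise: s+1=t, u+8=c, n+1=o, r+8=z, i+1=j, s+8=a, e+1=f.

tcozjaf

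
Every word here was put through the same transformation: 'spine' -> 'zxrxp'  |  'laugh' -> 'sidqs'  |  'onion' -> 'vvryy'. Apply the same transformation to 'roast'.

ywjce

The shift increases by 1 at each position, starting from +7: 7, 8, 9, ….
On roast: r+7=y, o+8=w, a+9=j, s+10=c, t+11=e.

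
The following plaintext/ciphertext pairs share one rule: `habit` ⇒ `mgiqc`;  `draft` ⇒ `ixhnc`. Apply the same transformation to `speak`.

The shift increases by 1 at each position, starting from +5: 5, 6, 7, ….
On speak: s+5=x, p+6=v, e+7=l, a+8=i, k+9=t.

xvlit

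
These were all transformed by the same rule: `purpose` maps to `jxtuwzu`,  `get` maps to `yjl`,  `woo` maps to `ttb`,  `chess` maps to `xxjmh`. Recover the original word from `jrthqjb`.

Read the word backwards and shift each letter +5.
Undoing it on jrthqjb: shift back: j−5=e, r−5=m, t−5=o, h−5=c, q−5=l, j−5=e, b−5=w → emoclew; then reverse → welcome.

welcome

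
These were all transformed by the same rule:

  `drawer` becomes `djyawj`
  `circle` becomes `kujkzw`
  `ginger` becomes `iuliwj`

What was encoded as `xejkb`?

d(3)→d(3) and r(17)→j(9) fit y≡19x+24 (mod 26); the inverse of 19 mod 26 is 11. This is an affine cipher: with a=0,…,z=25, each position x becomes (19x+24) mod 26.
Reversing it on xejkb: x(23)→11·(23−24)≡15=p; e(4)→11·(4−24)≡14=o; j(9)→11·(9−24)≡17=r; k(10)→11·(10−24)≡2=c; b(1)→11·(1−24)≡7=h (all mod 26).

porch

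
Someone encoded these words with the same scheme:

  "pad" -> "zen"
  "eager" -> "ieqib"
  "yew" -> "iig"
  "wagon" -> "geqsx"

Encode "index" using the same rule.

mxnih

The shift depends on letter class: consonant p→z is +10, but vowel a→e is +4. Two shifts are in play — +4 for a/e/i/o/u, +10 for every other letter.
On index: i(vowel)+4=m, n(cons)+10=x, d(cons)+10=n, e(vowel)+4=i, x(cons)+10=h.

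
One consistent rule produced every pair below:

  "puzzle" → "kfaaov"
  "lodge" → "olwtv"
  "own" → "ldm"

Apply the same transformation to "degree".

Each pair mirrors across the alphabet (p↔k, u↔f, z↔a): positions sum to 25. This is the alphabet-reversal cipher (Atbash): a becomes z, b becomes y, etc.
For degree: d↔w, e↔v, g↔t, r↔i, e↔v, e↔v.

wvtivv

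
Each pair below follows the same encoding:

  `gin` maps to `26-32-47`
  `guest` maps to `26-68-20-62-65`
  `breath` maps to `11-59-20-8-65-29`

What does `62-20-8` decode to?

sea

g(#7)→26 and i(#9)→32: differences scale by 3, so n = 3·pos + 5. The formula is n = 3×(alphabet index, a=1) + 5.
Decoding 62-20-8: 62→(62−5)÷3=19=s, 20→(20−5)÷3=5=e, 8→(8−5)÷3=1=a.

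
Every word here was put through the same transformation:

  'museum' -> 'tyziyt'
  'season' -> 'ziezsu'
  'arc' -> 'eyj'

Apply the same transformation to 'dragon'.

The shift depends on letter class: consonant m→t is +7, but vowel u→y is +4. Vowels shift forward by 4 and consonants shift forward by 7.
For dragon: d(cons)+7=k, r(cons)+7=y, a(vowel)+4=e, g(cons)+7=n, o(vowel)+4=s, n(cons)+7=u.

kyensu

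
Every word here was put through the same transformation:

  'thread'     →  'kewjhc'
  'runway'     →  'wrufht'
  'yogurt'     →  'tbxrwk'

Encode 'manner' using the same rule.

nhuujw

This is an affine cipher: with a=0,…,z=25, each position x becomes (7x+7) mod 26.
On manner: m(12)→7·12+7≡13=n; a(0)→7·0+7≡7=h; n(13)→7·13+7≡20=u; n(13)→7·13+7≡20=u; e(4)→7·4+7≡9=j; r(17)→7·17+7≡22=w (all mod 26).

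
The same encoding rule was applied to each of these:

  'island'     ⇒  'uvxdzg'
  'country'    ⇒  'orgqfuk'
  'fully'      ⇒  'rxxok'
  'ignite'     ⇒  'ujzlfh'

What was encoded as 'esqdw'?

speak

Shifts by position in island: pos 0: i→u (+12), pos 1: s→v (+3), pos 2: l→x (+12), pos 3: a→d (+3) — repeating every 2. The shifts repeat in a cycle of length 2: positions 0,1,… shift by +12, +3, then the pattern repeats.
Undoing it on esqdw: e−12=s, s−3=p, q−12=e, d−3=a, w−12=k.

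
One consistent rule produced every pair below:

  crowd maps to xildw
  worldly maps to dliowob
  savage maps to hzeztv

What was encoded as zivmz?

arena

Letters are reflected about the middle of the alphabet (position → 25−position): Atbash.
Reversing it on zivmz: z↔a, i↔r, v↔e, m↔n, z↔a.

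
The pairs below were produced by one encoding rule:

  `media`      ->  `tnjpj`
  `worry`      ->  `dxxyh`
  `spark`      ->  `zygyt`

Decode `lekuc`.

event

Shifts by position in media: pos 0: m→t (+7), pos 1: e→n (+9), pos 2: d→j (+6), pos 3: i→p (+7), pos 4: a→j (+9) — repeating every 3. The shifts repeat in a cycle of length 3: positions 0,1,… shift by +7, +9, +6, then the pattern repeats.
Reversing it on lekuc: l−7=e, e−9=v, k−6=e, u−7=n, c−9=t.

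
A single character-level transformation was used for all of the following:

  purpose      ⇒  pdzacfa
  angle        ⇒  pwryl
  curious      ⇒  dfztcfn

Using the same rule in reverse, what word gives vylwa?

The output letters match the input read backwards, each shifted +11: purpose reversed is esoprup. The word is reversed, then every letter is shifted forward by 11.
Reversing it on vylwa: shift back: v−11=k, y−11=n, l−11=a, w−11=l, a−11=p → knalp; then reverse → plank.

plank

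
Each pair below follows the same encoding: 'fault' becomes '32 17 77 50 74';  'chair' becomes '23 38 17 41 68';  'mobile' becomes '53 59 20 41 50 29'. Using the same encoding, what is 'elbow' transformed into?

29 50 20 59 83

With a=1..z=26, the number is 3·pos + 14.
For elbow: e=5→29, l=12→50, b=2→20, o=15→59, w=23→83.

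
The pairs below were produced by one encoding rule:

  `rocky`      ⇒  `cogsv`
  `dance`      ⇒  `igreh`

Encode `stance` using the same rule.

igrexw

The output letters match the input read backwards, each shifted +4: rocky reversed is ykcor. Read the word backwards and shift each letter +4.
On stance: reverse → ecnats; then shift: e+4=i, c+4=g, n+4=r, a+4=e, t+4=x, s+4=w.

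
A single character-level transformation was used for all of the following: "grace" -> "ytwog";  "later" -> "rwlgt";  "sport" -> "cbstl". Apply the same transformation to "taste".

lwclg

This is an affine cipher: with a=0,…,z=25, each position x becomes (9x+22) mod 26.
Applying it to taste: t(19)→9·19+22≡11=l; a(0)→9·0+22≡22=w; s(18)→9·18+22≡2=c; t(19)→9·19+22≡11=l; e(4)→9·4+22≡6=g (all mod 26).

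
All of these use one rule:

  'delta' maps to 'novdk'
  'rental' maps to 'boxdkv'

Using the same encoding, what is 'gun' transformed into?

This is a Caesar cipher with shift 10.
Applying it to gun: g+10=q, u+10=e, n+10=x.

qex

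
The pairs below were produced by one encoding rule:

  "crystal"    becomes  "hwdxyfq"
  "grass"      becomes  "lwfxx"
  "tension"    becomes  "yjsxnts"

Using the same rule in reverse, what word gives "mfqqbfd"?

Compare letters: c→h is +5, r→w is +5, y→d is +5 — a constant shift. It's a constant shift of +5 (ROT5).
Decoding mfqqbfd: m−5=h, f−5=a, q−5=l, q−5=l, b−5=w, f−5=a, d−5=y.

hallway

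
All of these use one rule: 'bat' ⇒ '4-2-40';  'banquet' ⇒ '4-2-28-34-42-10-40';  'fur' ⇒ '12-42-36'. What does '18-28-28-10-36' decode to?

b(#2)→4 and a(#1)→2: differences scale by 2, so n = 2·pos + 0. Each letter becomes 2×(its alphabet position, a=1..z=26).
Reversing it on 18-28-28-10-36: 18→(18−0)÷2=9=i, 28→(28−0)÷2=14=n, 28→(28−0)÷2=14=n, 10→(10−0)÷2=5=e, 36→(36−0)÷2=18=r.

inner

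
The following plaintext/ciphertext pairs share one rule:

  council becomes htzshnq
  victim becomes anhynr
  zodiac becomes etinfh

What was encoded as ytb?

Compare letters: c→h is +5, o→t is +5, u→z is +5 — a constant shift. This is a Caesar cipher with shift 5.
Reversing it on ytb: y−5=t, t−5=o, b−5=w.

tow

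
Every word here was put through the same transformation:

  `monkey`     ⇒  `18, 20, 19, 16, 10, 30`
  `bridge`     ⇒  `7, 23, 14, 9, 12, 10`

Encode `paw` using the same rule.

21, 6, 28

m is letter #13 and maps to 18: an offset of 5. Each letter is replaced by its alphabet position (a=1..z=26) + 5.
For paw: p=16→21, a=1→6, w=23→28.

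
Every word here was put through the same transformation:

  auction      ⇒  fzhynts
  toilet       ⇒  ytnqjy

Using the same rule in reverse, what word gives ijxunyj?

Compare letters: a→f is +5, u→z is +5, c→h is +5 — a constant shift. Every letter moves 5 places later in the alphabet, wrapping around z→a.
Decoding ijxunyj: i−5=d, j−5=e, x−5=s, u−5=p, n−5=i, y−5=t, j−5=e.

despite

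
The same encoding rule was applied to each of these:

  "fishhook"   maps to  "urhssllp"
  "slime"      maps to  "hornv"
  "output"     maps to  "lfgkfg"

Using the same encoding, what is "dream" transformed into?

wivzn

Each pair mirrors across the alphabet (f↔u, i↔r, s↔h): positions sum to 25. Letters are reflected about the middle of the alphabet (position → 25−position): Atbash.
For dream: d↔w, r↔i, e↔v, a↔z, m↔n.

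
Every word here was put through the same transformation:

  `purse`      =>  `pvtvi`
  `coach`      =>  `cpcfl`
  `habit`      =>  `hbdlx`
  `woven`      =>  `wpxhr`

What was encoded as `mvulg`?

In purse: p→p is +0, u→v is +1, r→t is +2, s→v is +3 — the shift increases by 1 each position. Each letter shifts forward by its position index (0, 1, 2, …) — the shift grows by one for each successive letter.
Decoding mvulg: m−0=m, v−1=u, u−2=s, l−3=i, g−4=c.

music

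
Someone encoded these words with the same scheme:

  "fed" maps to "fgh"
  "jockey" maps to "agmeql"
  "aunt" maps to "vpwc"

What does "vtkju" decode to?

shirt

The output letters match the input read backwards, each shifted +2: fed reversed is def. Read the word backwards and shift each letter +2.
Undoing it on vtkju: shift back: v−2=t, t−2=r, k−2=i, j−2=h, u−2=s → trihs; then reverse → shirt.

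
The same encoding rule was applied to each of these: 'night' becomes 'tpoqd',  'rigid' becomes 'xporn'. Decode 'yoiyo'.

In night: n→t is +6, i→p is +7, g→o is +8, h→q is +9 — the shift increases by 1 each position. Letter i (0-indexed) is shifted by i+6, so successive shifts are 6, 7, 8, ….
Undoing it on yoiyo: y−6=s, o−7=h, i−8=a, y−9=p, o−10=e.

shape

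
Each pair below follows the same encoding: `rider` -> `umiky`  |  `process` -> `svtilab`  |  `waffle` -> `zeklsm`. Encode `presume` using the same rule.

svjybun

Letter i (0-indexed) is shifted by i+3, so successive shifts are 3, 4, 5, ….
On presume: p+3=s, r+4=v, e+5=j, s+6=y, u+7=b, m+8=u, e+9=n.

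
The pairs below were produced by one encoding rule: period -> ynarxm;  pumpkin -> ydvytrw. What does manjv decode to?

Compare letters: p→y is +9, e→n is +9, r→a is +9 — a constant shift. This is a Caesar cipher with shift 9.
Decoding manjv: m−9=d, a−9=r, n−9=e, j−9=a, v−9=m.

dream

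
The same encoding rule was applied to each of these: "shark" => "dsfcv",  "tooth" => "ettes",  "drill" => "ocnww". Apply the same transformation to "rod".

cto

The shift depends on letter class: consonant s→d is +11, but vowel a→f is +5. Vowels shift forward by 5 and consonants shift forward by 11.
Applying it to rod: r(cons)+11=c, o(vowel)+5=t, d(cons)+11=o.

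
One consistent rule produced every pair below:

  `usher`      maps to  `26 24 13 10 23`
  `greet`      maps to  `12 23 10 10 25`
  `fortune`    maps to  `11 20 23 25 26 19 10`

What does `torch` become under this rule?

25 20 23 8 13

u is letter #21 and maps to 26: an offset of 5. Letters become their 1-based position plus 5 (so a→6, b→7, …).
For torch: t=20→25, o=15→20, r=18→23, c=3→8, h=8→13.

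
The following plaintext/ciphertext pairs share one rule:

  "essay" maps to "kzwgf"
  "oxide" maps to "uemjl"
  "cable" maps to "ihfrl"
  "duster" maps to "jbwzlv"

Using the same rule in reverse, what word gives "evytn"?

young

The shifts repeat in a cycle of length 3: positions 0,1,… shift by +6, +7, +4, then the pattern repeats.
Undoing it on evytn: e−6=y, v−7=o, y−4=u, t−6=n, n−7=g.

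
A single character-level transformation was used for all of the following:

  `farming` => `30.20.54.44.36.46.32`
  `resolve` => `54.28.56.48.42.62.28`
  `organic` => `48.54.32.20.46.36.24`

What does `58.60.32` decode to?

Each letter becomes 2×(its alphabet position, a=1..z=26) + 18.
Decoding 58.60.32: 58→(58−18)÷2=20=t, 60→(60−18)÷2=21=u, 32→(32−18)÷2=7=g.

tug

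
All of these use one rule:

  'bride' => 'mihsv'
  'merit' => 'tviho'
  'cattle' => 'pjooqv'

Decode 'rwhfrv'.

b(1)→m(12) and r(17)→i(8) fit y≡3x+9 (mod 26); the inverse of 3 mod 26 is 9. Each letter's alphabet position (a=0..z=25) is mapped through 3·x+9 mod 26 — an affine cipher.
Reversing it on rwhfrv: r(17)→9·(17−9)≡20=u; w(22)→9·(22−9)≡13=n; h(7)→9·(7−9)≡8=i; f(5)→9·(5−9)≡16=q; r(17)→9·(17−9)≡20=u; v(21)→9·(21−9)≡4=e (all mod 26).

unique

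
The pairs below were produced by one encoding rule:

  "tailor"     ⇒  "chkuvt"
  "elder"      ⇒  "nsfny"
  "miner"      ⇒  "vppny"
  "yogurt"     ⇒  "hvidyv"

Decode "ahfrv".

A repeating key of period 3 is used — shifts +9, +7, +2 over and over.
Reversing it on ahfrv: a−9=r, h−7=a, f−2=d, r−9=i, v−7=o.

radio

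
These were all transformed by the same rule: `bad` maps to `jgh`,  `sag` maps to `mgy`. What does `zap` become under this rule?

vgf

The output letters match the input read backwards, each shifted +6: bad reversed is dab. Two steps: reverse the string, then apply a Caesar shift of +6.
Applying it to zap: reverse → paz; then shift: p+6=v, a+6=g, z+6=f.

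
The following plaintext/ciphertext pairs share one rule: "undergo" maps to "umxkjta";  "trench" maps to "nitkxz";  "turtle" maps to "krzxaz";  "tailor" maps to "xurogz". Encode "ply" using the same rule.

erv

The output letters match the input read backwards, each shifted +6: undergo reversed is ogrednu. Read the word backwards and shift each letter +6.
Applying it to ply: reverse → ylp; then shift: y+6=e, l+6=r, p+6=v.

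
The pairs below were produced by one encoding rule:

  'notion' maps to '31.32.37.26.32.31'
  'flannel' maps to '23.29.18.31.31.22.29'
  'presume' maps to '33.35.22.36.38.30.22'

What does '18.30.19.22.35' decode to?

amber

n is letter #14 and maps to 31: an offset of 17. The number is (letter's place in the alphabet, a=1) + 17.
Undoing it on 18.30.19.22.35: 18→(18−17)÷1=1=a, 30→(30−17)÷1=13=m, 19→(19−17)÷1=2=b, 22→(22−17)÷1=5=e, 35→(35−17)÷1=18=r.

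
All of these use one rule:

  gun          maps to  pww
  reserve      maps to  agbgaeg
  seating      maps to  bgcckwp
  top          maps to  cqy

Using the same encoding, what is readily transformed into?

agcmkuh

The shift depends on letter class: consonant g→p is +9, but vowel u→w is +2. Vowels shift forward by 2 and consonants shift forward by 9.
Applying it to readily: r(cons)+9=a, e(vowel)+2=g, a(vowel)+2=c, d(cons)+9=m, i(vowel)+2=k, l(cons)+9=u, y(cons)+9=h.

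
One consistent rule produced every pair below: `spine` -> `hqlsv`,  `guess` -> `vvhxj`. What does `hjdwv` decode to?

The output letters match the input read backwards, each shifted +3: spine reversed is enips. Read the word backwards and shift each letter +3.
Reversing it on hjdwv: shift back: h−3=e, j−3=g, d−3=a, w−3=t, v−3=s → egats; then reverse → stage.

stage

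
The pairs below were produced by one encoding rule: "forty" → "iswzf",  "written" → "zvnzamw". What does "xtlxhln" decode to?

upgrade

Each letter shifts forward by (position + 3), i.e. 3, 4, 5, … — the shift grows by one for each successive letter.
Reversing it on xtlxhln: x−3=u, t−4=p, l−5=g, x−6=r, h−7=a, l−8=d, n−9=e.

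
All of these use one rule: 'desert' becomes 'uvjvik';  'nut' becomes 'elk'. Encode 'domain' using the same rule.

It's a constant shift of +17 (ROT17).
On domain: d+17=u, o+17=f, m+17=d, a+17=r, i+17=z, n+17=e.

ufdrze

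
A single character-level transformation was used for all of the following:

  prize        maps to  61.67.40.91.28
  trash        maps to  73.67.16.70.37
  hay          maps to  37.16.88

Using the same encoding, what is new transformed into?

p(#16)→61 and r(#18)→67: differences scale by 3, so n = 3·pos + 13. With a=1..z=26, the number is 3·pos + 13.
On new: n=14→55, e=5→28, w=23→82.

55.28.82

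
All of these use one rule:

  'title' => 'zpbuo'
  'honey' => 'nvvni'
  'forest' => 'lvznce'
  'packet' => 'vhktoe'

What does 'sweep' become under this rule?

In title: t→z is +6, i→p is +7, t→b is +8, l→u is +9 — the shift increases by 1 each position. The shift increases by 1 at each position, starting from +6: 6, 7, 8, ….
For sweep: s+6=y, w+7=d, e+8=m, e+9=n, p+10=z.

ydmnz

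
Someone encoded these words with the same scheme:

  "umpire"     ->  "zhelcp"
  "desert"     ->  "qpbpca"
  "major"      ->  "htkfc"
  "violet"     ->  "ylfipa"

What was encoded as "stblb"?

basis

u(20)→z(25) and m(12)→h(7) fit y≡25x+19 (mod 26); the inverse of 25 mod 26 is 25. Each letter's alphabet position (a=0..z=25) is mapped through 25·x+19 mod 26 — an affine cipher.
Reversing it on stblb: s(18)→25·(18−19)≡1=b; t(19)→25·(19−19)≡0=a; b(1)→25·(1−19)≡18=s; l(11)→25·(11−19)≡8=i; b(1)→25·(1−19)≡18=s (all mod 26).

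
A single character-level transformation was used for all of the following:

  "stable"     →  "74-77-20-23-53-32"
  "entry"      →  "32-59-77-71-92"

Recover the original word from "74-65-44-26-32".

spice

s(#19)→74 and t(#20)→77: differences scale by 3, so n = 3·pos + 17. Each letter becomes 3×(its alphabet position, a=1..z=26) + 17.
Decoding 74-65-44-26-32: 74→(74−17)÷3=19=s, 65→(65−17)÷3=16=p, 44→(44−17)÷3=9=i, 26→(26−17)÷3=3=c, 32→(32−17)÷3=5=e.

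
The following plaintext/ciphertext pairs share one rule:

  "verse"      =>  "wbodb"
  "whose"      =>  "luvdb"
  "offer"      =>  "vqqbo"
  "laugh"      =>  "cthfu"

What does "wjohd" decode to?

virus

v(21)→w(22) and e(4)→b(1) fit y≡15x+19 (mod 26); the inverse of 15 mod 26 is 7. This is an affine cipher: with a=0,…,z=25, each position x becomes (15x+19) mod 26.
Reversing it on wjohd: w(22)→7·(22−19)≡21=v; j(9)→7·(9−19)≡8=i; o(14)→7·(14−19)≡17=r; h(7)→7·(7−19)≡20=u; d(3)→7·(3−19)≡18=s (all mod 26).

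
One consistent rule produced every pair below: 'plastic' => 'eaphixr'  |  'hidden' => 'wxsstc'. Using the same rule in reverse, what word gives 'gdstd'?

Every letter moves 15 places later in the alphabet, wrapping around z→a.
Decoding gdstd: g−15=r, d−15=o, s−15=d, t−15=e, d−15=o.

rodeo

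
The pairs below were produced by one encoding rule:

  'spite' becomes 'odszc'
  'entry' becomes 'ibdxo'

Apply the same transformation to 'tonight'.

drqsxyd

Read the word backwards and shift each letter +10.
For tonight: reverse → thginot; then shift: t+10=d, h+10=r, g+10=q, i+10=s, n+10=x, o+10=y, t+10=d.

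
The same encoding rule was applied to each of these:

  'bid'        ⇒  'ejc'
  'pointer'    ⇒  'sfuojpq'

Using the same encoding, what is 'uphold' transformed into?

empiqv

The output letters match the input read backwards, each shifted +1: bid reversed is dib. Two steps: reverse the string, then apply a Caesar shift of +1.
On uphold: reverse → dlohpu; then shift: d+1=e, l+1=m, o+1=p, h+1=i, p+1=q, u+1=v.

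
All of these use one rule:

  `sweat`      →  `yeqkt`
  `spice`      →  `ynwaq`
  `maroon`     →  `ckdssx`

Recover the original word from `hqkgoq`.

league

s(18)→y(24) and w(22)→e(4) fit y≡21x+10 (mod 26); the inverse of 21 mod 26 is 5. This is an affine cipher: with a=0,…,z=25, each position x becomes (21x+10) mod 26.
Undoing it on hqkgoq: h(7)→5·(7−10)≡11=l; q(16)→5·(16−10)≡4=e; k(10)→5·(10−10)≡0=a; g(6)→5·(6−10)≡6=g; o(14)→5·(14−10)≡20=u; q(16)→5·(16−10)≡4=e (all mod 26).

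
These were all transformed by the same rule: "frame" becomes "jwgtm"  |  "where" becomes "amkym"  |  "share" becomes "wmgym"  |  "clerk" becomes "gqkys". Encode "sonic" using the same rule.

The shift increases by 1 at each position, starting from +4: 4, 5, 6, ….
On sonic: s+4=w, o+5=t, n+6=t, i+7=p, c+8=k.

wttpk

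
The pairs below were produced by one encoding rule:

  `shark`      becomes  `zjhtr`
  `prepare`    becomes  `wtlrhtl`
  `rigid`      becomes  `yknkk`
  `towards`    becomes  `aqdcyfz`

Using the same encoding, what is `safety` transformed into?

zcmgaa

It's a Vigenère-style cipher with numeric key [7,2]: position i shifts by key[i mod 2].
For safety: s+7=z, a+2=c, f+7=m, e+2=g, t+7=a, y+2=a.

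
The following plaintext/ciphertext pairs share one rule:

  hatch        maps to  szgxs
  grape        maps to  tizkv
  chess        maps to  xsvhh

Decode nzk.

Each pair mirrors across the alphabet (h↔s, a↔z, t↔g): positions sum to 25. This is the alphabet-reversal cipher (Atbash): a becomes z, b becomes y, etc.
Reversing it on nzk: n↔m, z↔a, k↔p.

map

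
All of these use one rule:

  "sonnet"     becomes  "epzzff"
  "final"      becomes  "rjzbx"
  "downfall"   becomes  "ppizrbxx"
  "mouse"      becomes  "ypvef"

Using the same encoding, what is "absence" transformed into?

The shift depends on letter class: consonant s→e is +12, but vowel o→p is +1. The rule splits by letter class: vowels +1, consonants +12.
On absence: a(vowel)+1=b, b(cons)+12=n, s(cons)+12=e, e(vowel)+1=f, n(cons)+12=z, c(cons)+12=o, e(vowel)+1=f.

bnefzof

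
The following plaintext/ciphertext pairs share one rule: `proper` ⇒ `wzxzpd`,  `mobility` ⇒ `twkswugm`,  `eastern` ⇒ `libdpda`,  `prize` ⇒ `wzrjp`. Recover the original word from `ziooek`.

safety

In proper: p→w is +7, r→z is +8, o→x is +9, p→z is +10 — the shift increases by 1 each position. Letter i (0-indexed) is shifted by i+7, so successive shifts are 7, 8, 9, ….
Undoing it on ziooek: z−7=s, i−8=a, o−9=f, o−10=e, e−11=t, k−12=y.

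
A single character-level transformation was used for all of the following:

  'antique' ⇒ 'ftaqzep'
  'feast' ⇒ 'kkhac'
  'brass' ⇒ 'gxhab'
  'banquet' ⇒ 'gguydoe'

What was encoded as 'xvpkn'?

spice

Each letter shifts forward by (position + 5), i.e. 5, 6, 7, … — the shift grows by one for each successive letter.
Reversing it on xvpkn: x−5=s, v−6=p, p−7=i, k−8=c, n−9=e.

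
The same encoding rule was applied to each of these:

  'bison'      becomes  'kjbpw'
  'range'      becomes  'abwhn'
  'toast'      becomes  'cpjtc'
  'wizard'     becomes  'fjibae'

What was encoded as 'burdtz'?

A repeating key of period 2 is used — shifts +9, +1 over and over.
Reversing it on burdtz: b−9=s, u−1=t, r−9=i, d−1=c, t−9=k, z−1=y.

sticky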